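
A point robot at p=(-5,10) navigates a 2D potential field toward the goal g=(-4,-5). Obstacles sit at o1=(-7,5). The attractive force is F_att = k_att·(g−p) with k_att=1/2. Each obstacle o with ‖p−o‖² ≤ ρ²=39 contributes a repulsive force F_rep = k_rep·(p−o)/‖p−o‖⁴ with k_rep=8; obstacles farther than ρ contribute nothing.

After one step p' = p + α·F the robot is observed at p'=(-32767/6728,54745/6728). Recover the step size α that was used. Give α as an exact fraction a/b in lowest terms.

F_att = 1/2·(g−p) = 1/2·(1,-15) = (0.5000,-7.5000)
o1: d²=29 ≤ ρ²=39; F_rep = 8·(2,5)/29² = (0.0190,0.0476)
F = F_att + ΣF_rep = (0.5190,-7.4524)
Δp = p'−p = (0.1298,-1.8631); α = Δx/Fx = (873/6728) / (873/1682) = 1/4
check: Δy/Fy = (-12535/6728) / (-12535/1682) = 1/4 ✓

α = 1/4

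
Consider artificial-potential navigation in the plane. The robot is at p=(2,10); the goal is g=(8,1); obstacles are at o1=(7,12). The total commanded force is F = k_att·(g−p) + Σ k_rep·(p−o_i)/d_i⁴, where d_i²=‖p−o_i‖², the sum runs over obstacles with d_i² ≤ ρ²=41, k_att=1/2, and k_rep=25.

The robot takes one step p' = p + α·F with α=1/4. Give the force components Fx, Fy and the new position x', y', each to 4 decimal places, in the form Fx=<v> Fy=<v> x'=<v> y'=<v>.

F_att = 1/2·(g−p) = 1/2·(6,-9) = (3.0000,-4.5000)
o1: d²=29 ≤ ρ²=41; F_rep = 25·(-5,-2)/29² = (-0.1486,-0.0595)
F = F_att + ΣF_rep = (2.8514,-4.5595)
p' = p + 1/4·F = (2.7128,8.8601)

Fx=2.8514 Fy=-4.5595 x'=2.7128 y'=8.8601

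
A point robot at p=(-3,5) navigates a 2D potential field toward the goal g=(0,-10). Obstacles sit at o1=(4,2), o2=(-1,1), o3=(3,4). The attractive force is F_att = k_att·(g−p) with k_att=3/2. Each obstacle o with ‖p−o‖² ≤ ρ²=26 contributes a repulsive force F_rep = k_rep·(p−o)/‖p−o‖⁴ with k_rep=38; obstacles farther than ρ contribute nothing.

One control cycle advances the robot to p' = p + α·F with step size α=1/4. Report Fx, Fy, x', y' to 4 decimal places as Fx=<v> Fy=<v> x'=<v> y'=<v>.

F_att = 3/2·(g−p) = 3/2·(3,-15) = (4.5000,-22.5000)
o1: d²=58 > ρ²=26 → inactive
o2: d²=20 ≤ ρ²=26; F_rep = 38·(-2,4)/20² = (-0.1900,0.3800)
o3: d²=37 > ρ²=26 → inactive
F = F_att + ΣF_rep = (4.3100,-22.1200)
p' = p + 1/4·F = (-1.9225,-0.5300)

Fx=4.3100 Fy=-22.1200 x'=-1.9225 y'=-0.5300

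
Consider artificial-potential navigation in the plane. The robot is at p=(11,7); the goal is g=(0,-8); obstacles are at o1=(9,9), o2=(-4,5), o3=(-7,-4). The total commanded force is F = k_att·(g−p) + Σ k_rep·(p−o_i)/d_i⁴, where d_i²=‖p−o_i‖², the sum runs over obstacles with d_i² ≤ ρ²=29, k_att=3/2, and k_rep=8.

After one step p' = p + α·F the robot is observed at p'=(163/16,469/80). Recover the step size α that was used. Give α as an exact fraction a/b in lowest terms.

α = 1/20

F_att = 3/2·(g−p) = 3/2·(-11,-15) = (-16.5000,-22.5000)
o1: d²=8 ≤ ρ²=29; F_rep = 8·(2,-2)/8² = (0.2500,-0.2500)
o2: d²=229 > ρ²=29 → inactive
o3: d²=445 > ρ²=29 → inactive
F = F_att + ΣF_rep = (-16.2500,-22.7500)
Δp = p'−p = (-0.8125,-1.1375); α = Δx/Fx = (-13/16) / (-65/4) = 1/20
check: Δy/Fy = (-91/80) / (-91/4) = 1/20 ✓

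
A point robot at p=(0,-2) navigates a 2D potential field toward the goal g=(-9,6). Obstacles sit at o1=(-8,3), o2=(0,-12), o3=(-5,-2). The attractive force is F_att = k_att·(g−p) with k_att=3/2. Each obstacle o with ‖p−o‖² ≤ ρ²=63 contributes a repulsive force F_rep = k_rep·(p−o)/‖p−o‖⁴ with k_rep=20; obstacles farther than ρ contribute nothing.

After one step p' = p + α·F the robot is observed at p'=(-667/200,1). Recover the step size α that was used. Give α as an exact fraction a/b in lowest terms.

F_att = 3/2·(g−p) = 3/2·(-9,8) = (-13.5000,12.0000)
o1: d²=89 > ρ²=63 → inactive
o2: d²=100 > ρ²=63 → inactive
o3: d²=25 ≤ ρ²=63; F_rep = 20·(5,0)/25² = (0.1600,0.0000)
F = F_att + ΣF_rep = (-13.3400,12.0000)
Δp = p'−p = (-3.3350,3.0000); α = Δx/Fx = (-667/200) / (-667/50) = 1/4
check: Δy/Fy = (3) / (12) = 1/4 ✓

α = 1/4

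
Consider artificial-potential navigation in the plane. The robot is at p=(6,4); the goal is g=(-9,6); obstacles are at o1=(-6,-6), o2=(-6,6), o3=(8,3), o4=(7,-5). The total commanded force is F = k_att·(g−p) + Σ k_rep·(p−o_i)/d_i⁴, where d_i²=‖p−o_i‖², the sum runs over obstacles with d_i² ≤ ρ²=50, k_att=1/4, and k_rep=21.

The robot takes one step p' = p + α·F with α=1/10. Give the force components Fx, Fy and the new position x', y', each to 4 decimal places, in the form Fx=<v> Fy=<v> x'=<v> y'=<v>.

Fx=-5.4300 Fy=1.3400 x'=5.4570 y'=4.1340

F_att = 1/4·(g−p) = 1/4·(-15,2) = (-3.7500,0.5000)
o1: d²=244 > ρ²=50 → inactive
o2: d²=148 > ρ²=50 → inactive
o3: d²=5 ≤ ρ²=50; F_rep = 21·(-2,1)/5² = (-1.6800,0.8400)
o4: d²=82 > ρ²=50 → inactive
F = F_att + ΣF_rep = (-5.4300,1.3400)
p' = p + 1/10·F = (5.4570,4.1340)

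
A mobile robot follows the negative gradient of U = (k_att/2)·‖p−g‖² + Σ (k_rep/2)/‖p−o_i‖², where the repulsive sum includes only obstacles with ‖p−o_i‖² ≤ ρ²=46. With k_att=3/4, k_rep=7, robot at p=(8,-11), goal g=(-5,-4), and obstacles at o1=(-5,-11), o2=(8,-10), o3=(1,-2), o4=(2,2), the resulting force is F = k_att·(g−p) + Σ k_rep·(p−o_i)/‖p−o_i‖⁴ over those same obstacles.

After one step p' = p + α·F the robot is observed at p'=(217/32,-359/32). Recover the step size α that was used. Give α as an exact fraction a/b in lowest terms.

F_att = 3/4·(g−p) = 3/4·(-13,7) = (-9.7500,5.2500)
o1: d²=169 > ρ²=46 → inactive
o2: d²=1 ≤ ρ²=46; F_rep = 7·(0,-1)/1² = (0.0000,-7.0000)
o3: d²=130 > ρ²=46 → inactive
o4: d²=205 > ρ²=46 → inactive
F = F_att + ΣF_rep = (-9.7500,-1.7500)
Δp = p'−p = (-1.2188,-0.2188); α = Δx/Fx = (-39/32) / (-39/4) = 1/8
check: Δy/Fy = (-7/32) / (-7/4) = 1/8 ✓

α = 1/8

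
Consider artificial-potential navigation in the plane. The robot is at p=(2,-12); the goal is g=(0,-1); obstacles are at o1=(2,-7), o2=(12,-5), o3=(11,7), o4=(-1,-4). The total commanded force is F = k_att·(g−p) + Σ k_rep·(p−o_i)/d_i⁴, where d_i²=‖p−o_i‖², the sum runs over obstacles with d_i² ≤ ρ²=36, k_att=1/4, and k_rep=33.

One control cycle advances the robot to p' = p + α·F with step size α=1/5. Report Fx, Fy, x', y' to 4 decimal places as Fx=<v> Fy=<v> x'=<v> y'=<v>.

F_att = 1/4·(g−p) = 1/4·(-2,11) = (-0.5000,2.7500)
o1: d²=25 ≤ ρ²=36; F_rep = 33·(0,-5)/25² = (0.0000,-0.2640)
o2: d²=149 > ρ²=36 → inactive
o3: d²=442 > ρ²=36 → inactive
o4: d²=73 > ρ²=36 → inactive
F = F_att + ΣF_rep = (-0.5000,2.4860)
p' = p + 1/5·F = (1.9000,-11.5028)

Fx=-0.5000 Fy=2.4860 x'=1.9000 y'=-11.5028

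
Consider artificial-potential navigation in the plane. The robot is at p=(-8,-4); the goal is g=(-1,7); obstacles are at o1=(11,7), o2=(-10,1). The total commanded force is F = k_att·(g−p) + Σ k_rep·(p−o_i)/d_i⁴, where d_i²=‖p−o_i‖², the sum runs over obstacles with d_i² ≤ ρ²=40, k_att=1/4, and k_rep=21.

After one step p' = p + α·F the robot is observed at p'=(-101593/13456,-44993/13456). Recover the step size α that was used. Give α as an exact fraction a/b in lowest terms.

F_att = 1/4·(g−p) = 1/4·(7,11) = (1.7500,2.7500)
o1: d²=482 > ρ²=40 → inactive
o2: d²=29 ≤ ρ²=40; F_rep = 21·(2,-5)/29² = (0.0499,-0.1249)
F = F_att + ΣF_rep = (1.7999,2.6251)
Δp = p'−p = (0.4500,0.6563); α = Δx/Fx = (6055/13456) / (6055/3364) = 1/4
check: Δy/Fy = (8831/13456) / (8831/3364) = 1/4 ✓

α = 1/4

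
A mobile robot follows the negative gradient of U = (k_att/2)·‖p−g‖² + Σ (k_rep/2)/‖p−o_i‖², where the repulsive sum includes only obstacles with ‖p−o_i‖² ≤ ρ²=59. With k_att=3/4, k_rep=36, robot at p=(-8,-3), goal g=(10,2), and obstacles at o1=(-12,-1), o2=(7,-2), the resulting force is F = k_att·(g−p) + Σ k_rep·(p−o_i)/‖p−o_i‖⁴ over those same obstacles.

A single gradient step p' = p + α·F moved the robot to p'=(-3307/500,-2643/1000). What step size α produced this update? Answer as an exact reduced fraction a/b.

F_att = 3/4·(g−p) = 3/4·(18,5) = (13.5000,3.7500)
o1: d²=20 ≤ ρ²=59; F_rep = 36·(4,-2)/20² = (0.3600,-0.1800)
o2: d²=226 > ρ²=59 → inactive
F = F_att + ΣF_rep = (13.8600,3.5700)
Δp = p'−p = (1.3860,0.3570); α = Δx/Fx = (693/500) / (693/50) = 1/10
check: Δy/Fy = (357/1000) / (357/100) = 1/10 ✓

α = 1/10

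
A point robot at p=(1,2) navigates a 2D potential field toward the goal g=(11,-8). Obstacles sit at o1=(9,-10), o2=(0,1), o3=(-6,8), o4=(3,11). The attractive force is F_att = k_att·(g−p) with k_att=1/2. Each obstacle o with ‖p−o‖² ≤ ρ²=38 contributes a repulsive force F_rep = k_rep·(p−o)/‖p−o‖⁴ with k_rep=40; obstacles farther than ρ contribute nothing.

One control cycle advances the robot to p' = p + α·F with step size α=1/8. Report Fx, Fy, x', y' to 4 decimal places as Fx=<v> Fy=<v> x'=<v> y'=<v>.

Fx=15.0000 Fy=5.0000 x'=2.8750 y'=2.6250

F_att = 1/2·(g−p) = 1/2·(10,-10) = (5.0000,-5.0000)
o1: d²=208 > ρ²=38 → inactive
o2: d²=2 ≤ ρ²=38; F_rep = 40·(1,1)/2² = (10.0000,10.0000)
o3: d²=85 > ρ²=38 → inactive
o4: d²=85 > ρ²=38 → inactive
F = F_att + ΣF_rep = (15.0000,5.0000)
p' = p + 1/8·F = (2.8750,2.6250)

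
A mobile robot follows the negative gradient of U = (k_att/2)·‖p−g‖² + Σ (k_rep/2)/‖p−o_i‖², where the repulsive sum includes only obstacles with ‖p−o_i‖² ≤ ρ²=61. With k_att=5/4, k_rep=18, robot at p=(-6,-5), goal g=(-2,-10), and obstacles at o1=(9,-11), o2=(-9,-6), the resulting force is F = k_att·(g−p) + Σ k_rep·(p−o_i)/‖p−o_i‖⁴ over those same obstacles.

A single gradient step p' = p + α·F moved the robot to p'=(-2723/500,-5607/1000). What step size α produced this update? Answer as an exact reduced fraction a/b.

F_att = 5/4·(g−p) = 5/4·(4,-5) = (5.0000,-6.2500)
o1: d²=261 > ρ²=61 → inactive
o2: d²=10 ≤ ρ²=61; F_rep = 18·(3,1)/10² = (0.5400,0.1800)
F = F_att + ΣF_rep = (5.5400,-6.0700)
Δp = p'−p = (0.5540,-0.6070); α = Δx/Fx = (277/500) / (277/50) = 1/10
check: Δy/Fy = (-607/1000) / (-607/100) = 1/10 ✓

α = 1/10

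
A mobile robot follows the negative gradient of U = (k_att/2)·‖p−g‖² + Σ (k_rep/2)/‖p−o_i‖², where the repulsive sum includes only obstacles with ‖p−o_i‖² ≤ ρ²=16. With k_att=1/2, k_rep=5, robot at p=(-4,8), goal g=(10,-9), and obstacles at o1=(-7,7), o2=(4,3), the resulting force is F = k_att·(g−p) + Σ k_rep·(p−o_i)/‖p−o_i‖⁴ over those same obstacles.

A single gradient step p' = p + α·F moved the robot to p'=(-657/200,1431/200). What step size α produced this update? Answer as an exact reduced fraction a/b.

α = 1/10

F_att = 1/2·(g−p) = 1/2·(14,-17) = (7.0000,-8.5000)
o1: d²=10 ≤ ρ²=16; F_rep = 5·(3,1)/10² = (0.1500,0.0500)
o2: d²=89 > ρ²=16 → inactive
F = F_att + ΣF_rep = (7.1500,-8.4500)
Δp = p'−p = (0.7150,-0.8450); α = Δx/Fx = (143/200) / (143/20) = 1/10
check: Δy/Fy = (-169/200) / (-169/20) = 1/10 ✓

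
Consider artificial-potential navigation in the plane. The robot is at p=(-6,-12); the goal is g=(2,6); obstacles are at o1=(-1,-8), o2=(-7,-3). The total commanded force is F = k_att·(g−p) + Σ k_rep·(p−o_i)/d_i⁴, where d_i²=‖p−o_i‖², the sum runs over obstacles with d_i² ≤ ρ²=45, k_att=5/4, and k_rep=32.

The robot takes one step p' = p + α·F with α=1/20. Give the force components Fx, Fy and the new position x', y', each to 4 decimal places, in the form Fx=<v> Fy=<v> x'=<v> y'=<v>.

Fx=9.9048 Fy=22.4239 x'=-5.5048 y'=-10.8788

F_att = 5/4·(g−p) = 5/4·(8,18) = (10.0000,22.5000)
o1: d²=41 ≤ ρ²=45; F_rep = 32·(-5,-4)/41² = (-0.0952,-0.0761)
o2: d²=82 > ρ²=45 → inactive
F = F_att + ΣF_rep = (9.9048,22.4239)
p' = p + 1/20·F = (-5.5048,-10.8788)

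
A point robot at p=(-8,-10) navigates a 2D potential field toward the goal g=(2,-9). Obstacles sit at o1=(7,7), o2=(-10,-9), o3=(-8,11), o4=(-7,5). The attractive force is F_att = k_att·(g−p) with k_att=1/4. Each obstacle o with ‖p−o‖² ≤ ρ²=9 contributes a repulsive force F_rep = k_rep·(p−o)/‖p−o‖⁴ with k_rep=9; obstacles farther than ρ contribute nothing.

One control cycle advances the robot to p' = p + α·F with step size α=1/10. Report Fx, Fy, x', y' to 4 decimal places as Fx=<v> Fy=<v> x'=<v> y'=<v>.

Fx=3.2200 Fy=-0.1100 x'=-7.6780 y'=-10.0110

F_att = 1/4·(g−p) = 1/4·(10,1) = (2.5000,0.2500)
o1: d²=514 > ρ²=9 → inactive
o2: d²=5 ≤ ρ²=9; F_rep = 9·(2,-1)/5² = (0.7200,-0.3600)
o3: d²=441 > ρ²=9 → inactive
o4: d²=226 > ρ²=9 → inactive
F = F_att + ΣF_rep = (3.2200,-0.1100)
p' = p + 1/10·F = (-7.6780,-10.0110)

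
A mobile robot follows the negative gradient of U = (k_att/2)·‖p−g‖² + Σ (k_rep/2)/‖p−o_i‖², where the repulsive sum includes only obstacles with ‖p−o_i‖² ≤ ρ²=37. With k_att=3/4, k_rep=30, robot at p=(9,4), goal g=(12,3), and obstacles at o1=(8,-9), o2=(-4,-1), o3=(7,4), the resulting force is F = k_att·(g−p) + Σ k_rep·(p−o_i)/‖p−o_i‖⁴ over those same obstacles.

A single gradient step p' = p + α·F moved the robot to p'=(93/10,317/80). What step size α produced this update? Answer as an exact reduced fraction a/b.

α = 1/20

F_att = 3/4·(g−p) = 3/4·(3,-1) = (2.2500,-0.7500)
o1: d²=170 > ρ²=37 → inactive
o2: d²=194 > ρ²=37 → inactive
o3: d²=4 ≤ ρ²=37; F_rep = 30·(2,0)/4² = (3.7500,0.0000)
F = F_att + ΣF_rep = (6.0000,-0.7500)
Δp = p'−p = (0.3000,-0.0375); α = Δx/Fx = (3/10) / (6) = 1/20
check: Δy/Fy = (-3/80) / (-3/4) = 1/20 ✓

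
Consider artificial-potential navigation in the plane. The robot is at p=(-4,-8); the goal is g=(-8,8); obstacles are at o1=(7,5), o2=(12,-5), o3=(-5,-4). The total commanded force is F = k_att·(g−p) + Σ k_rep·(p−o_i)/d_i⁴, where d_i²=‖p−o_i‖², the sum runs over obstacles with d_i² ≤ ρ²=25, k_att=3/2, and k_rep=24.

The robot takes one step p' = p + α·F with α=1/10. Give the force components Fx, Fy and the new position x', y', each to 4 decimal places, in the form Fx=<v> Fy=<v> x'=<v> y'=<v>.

F_att = 3/2·(g−p) = 3/2·(-4,16) = (-6.0000,24.0000)
o1: d²=290 > ρ²=25 → inactive
o2: d²=265 > ρ²=25 → inactive
o3: d²=17 ≤ ρ²=25; F_rep = 24·(1,-4)/17² = (0.0830,-0.3322)
F = F_att + ΣF_rep = (-5.9170,23.6678)
p' = p + 1/10·F = (-4.5917,-5.6332)

Fx=-5.9170 Fy=23.6678 x'=-4.5917 y'=-5.6332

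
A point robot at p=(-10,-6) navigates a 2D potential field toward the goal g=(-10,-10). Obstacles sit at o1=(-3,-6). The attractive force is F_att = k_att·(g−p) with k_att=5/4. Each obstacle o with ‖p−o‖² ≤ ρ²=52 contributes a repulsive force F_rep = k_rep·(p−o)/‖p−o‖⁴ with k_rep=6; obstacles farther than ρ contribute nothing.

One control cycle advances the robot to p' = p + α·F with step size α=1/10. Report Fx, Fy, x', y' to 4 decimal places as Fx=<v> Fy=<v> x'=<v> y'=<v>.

F_att = 5/4·(g−p) = 5/4·(0,-4) = (0.0000,-5.0000)
o1: d²=49 ≤ ρ²=52; F_rep = 6·(-7,0)/49² = (-0.0175,0.0000)
F = F_att + ΣF_rep = (-0.0175,-5.0000)
p' = p + 1/10·F = (-10.0017,-6.5000)

Fx=-0.0175 Fy=-5.0000 x'=-10.0017 y'=-6.5000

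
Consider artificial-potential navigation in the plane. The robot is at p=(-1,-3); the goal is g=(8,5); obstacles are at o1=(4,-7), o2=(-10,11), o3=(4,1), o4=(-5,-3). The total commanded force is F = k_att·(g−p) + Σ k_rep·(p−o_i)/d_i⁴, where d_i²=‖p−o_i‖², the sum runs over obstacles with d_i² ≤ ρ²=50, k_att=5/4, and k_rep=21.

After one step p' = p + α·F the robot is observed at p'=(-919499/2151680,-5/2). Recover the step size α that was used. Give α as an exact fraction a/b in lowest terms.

F_att = 5/4·(g−p) = 5/4·(9,8) = (11.2500,10.0000)
o1: d²=41 ≤ ρ²=50; F_rep = 21·(-5,4)/41² = (-0.0625,0.0500)
o2: d²=277 > ρ²=50 → inactive
o3: d²=41 ≤ ρ²=50; F_rep = 21·(-5,-4)/41² = (-0.0625,-0.0500)
o4: d²=16 ≤ ρ²=50; F_rep = 21·(4,0)/16² = (0.3281,0.0000)
F = F_att + ΣF_rep = (11.4532,10.0000)
Δp = p'−p = (0.5727,0.5000); α = Δx/Fx = (1232181/2151680) / (1232181/107584) = 1/20
check: Δy/Fy = (1/2) / (10) = 1/20 ✓

α = 1/20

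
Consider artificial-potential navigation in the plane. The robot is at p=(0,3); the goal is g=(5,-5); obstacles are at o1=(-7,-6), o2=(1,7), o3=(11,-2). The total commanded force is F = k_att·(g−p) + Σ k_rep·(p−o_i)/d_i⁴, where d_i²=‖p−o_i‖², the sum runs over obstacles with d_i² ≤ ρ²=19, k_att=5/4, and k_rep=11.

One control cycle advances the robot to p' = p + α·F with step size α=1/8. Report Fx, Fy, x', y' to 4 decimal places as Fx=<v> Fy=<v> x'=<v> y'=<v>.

F_att = 5/4·(g−p) = 5/4·(5,-8) = (6.2500,-10.0000)
o1: d²=130 > ρ²=19 → inactive
o2: d²=17 ≤ ρ²=19; F_rep = 11·(-1,-4)/17² = (-0.0381,-0.1522)
o3: d²=146 > ρ²=19 → inactive
F = F_att + ΣF_rep = (6.2119,-10.1522)
p' = p + 1/8·F = (0.7765,1.7310)

Fx=6.2119 Fy=-10.1522 x'=0.7765 y'=1.7310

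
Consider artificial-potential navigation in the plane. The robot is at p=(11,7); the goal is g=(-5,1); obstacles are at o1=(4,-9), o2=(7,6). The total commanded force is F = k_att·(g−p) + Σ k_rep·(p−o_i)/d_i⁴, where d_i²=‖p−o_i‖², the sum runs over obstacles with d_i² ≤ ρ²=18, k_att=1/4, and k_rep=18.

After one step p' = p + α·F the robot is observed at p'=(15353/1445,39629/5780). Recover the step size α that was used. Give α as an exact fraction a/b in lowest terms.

α = 1/10

F_att = 1/4·(g−p) = 1/4·(-16,-6) = (-4.0000,-1.5000)
o1: d²=305 > ρ²=18 → inactive
o2: d²=17 ≤ ρ²=18; F_rep = 18·(4,1)/17² = (0.2491,0.0623)
F = F_att + ΣF_rep = (-3.7509,-1.4377)
Δp = p'−p = (-0.3751,-0.1438); α = Δx/Fx = (-542/1445) / (-1084/289) = 1/10
check: Δy/Fy = (-831/5780) / (-831/578) = 1/10 ✓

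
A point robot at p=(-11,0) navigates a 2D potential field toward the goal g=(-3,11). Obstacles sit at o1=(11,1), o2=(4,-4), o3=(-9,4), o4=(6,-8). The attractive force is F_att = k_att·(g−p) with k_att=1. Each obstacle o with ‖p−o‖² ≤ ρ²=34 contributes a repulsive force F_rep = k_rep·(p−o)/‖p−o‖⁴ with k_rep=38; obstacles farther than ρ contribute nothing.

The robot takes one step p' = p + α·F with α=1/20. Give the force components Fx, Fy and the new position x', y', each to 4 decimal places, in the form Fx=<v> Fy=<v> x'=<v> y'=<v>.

F_att = 1·(g−p) = 1·(8,11) = (8.0000,11.0000)
o1: d²=485 > ρ²=34 → inactive
o2: d²=241 > ρ²=34 → inactive
o3: d²=20 ≤ ρ²=34; F_rep = 38·(-2,-4)/20² = (-0.1900,-0.3800)
o4: d²=353 > ρ²=34 → inactive
F = F_att + ΣF_rep = (7.8100,10.6200)
p' = p + 1/20·F = (-10.6095,0.5310)

Fx=7.8100 Fy=10.6200 x'=-10.6095 y'=0.5310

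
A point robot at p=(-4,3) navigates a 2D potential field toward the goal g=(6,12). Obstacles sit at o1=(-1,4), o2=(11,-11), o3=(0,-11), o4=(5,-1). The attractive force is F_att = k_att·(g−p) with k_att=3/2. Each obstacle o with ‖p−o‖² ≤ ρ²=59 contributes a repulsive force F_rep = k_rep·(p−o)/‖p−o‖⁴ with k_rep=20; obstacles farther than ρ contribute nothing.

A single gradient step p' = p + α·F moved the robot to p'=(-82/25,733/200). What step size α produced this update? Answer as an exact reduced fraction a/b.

α = 1/20

F_att = 3/2·(g−p) = 3/2·(10,9) = (15.0000,13.5000)
o1: d²=10 ≤ ρ²=59; F_rep = 20·(-3,-1)/10² = (-0.6000,-0.2000)
o2: d²=421 > ρ²=59 → inactive
o3: d²=212 > ρ²=59 → inactive
o4: d²=97 > ρ²=59 → inactive
F = F_att + ΣF_rep = (14.4000,13.3000)
Δp = p'−p = (0.7200,0.6650); α = Δx/Fx = (18/25) / (72/5) = 1/20
check: Δy/Fy = (133/200) / (133/10) = 1/20 ✓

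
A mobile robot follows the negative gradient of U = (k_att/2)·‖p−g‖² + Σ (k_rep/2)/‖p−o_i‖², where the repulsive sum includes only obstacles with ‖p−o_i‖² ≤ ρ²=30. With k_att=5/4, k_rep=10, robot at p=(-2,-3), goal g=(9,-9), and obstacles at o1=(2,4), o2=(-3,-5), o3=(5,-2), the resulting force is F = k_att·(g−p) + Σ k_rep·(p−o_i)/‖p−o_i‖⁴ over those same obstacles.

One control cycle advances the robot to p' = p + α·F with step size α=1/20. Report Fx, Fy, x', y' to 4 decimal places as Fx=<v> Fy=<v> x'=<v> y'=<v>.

F_att = 5/4·(g−p) = 5/4·(11,-6) = (13.7500,-7.5000)
o1: d²=65 > ρ²=30 → inactive
o2: d²=5 ≤ ρ²=30; F_rep = 10·(1,2)/5² = (0.4000,0.8000)
o3: d²=50 > ρ²=30 → inactive
F = F_att + ΣF_rep = (14.1500,-6.7000)
p' = p + 1/20·F = (-1.2925,-3.3350)

Fx=14.1500 Fy=-6.7000 x'=-1.2925 y'=-3.3350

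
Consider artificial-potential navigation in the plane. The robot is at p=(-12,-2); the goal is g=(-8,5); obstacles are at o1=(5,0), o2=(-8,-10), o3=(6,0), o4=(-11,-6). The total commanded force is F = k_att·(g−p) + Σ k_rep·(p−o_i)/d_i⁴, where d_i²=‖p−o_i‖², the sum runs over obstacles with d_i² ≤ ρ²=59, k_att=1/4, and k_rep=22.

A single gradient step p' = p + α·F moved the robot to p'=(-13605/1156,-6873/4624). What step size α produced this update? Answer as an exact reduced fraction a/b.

α = 1/4

F_att = 1/4·(g−p) = 1/4·(4,7) = (1.0000,1.7500)
o1: d²=293 > ρ²=59 → inactive
o2: d²=80 > ρ²=59 → inactive
o3: d²=328 > ρ²=59 → inactive
o4: d²=17 ≤ ρ²=59; F_rep = 22·(-1,4)/17² = (-0.0761,0.3045)
F = F_att + ΣF_rep = (0.9239,2.0545)
Δp = p'−p = (0.2310,0.5136); α = Δx/Fx = (267/1156) / (267/289) = 1/4
check: Δy/Fy = (2375/4624) / (2375/1156) = 1/4 ✓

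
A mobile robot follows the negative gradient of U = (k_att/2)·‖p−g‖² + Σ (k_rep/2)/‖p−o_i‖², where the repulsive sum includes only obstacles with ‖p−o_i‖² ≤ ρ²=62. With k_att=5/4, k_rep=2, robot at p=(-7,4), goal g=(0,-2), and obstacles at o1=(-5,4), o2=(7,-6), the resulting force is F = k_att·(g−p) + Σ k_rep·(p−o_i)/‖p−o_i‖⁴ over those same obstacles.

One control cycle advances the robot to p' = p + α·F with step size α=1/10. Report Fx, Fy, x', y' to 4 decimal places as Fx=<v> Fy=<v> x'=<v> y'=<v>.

F_att = 5/4·(g−p) = 5/4·(7,-6) = (8.7500,-7.5000)
o1: d²=4 ≤ ρ²=62; F_rep = 2·(-2,0)/4² = (-0.2500,0.0000)
o2: d²=296 > ρ²=62 → inactive
F = F_att + ΣF_rep = (8.5000,-7.5000)
p' = p + 1/10·F = (-6.1500,3.2500)

Fx=8.5000 Fy=-7.5000 x'=-6.1500 y'=3.2500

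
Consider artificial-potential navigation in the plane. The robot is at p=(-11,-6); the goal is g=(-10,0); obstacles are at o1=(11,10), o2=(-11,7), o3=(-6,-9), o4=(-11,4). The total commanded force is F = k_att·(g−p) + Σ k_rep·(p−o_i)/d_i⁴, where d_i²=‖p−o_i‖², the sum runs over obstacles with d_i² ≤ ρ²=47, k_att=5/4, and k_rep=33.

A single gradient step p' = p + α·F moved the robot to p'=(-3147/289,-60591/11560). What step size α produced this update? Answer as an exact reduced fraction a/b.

α = 1/10

F_att = 5/4·(g−p) = 5/4·(1,6) = (1.2500,7.5000)
o1: d²=740 > ρ²=47 → inactive
o2: d²=169 > ρ²=47 → inactive
o3: d²=34 ≤ ρ²=47; F_rep = 33·(-5,3)/34² = (-0.1427,0.0856)
o4: d²=100 > ρ²=47 → inactive
F = F_att + ΣF_rep = (1.1073,7.5856)
Δp = p'−p = (0.1107,0.7586); α = Δx/Fx = (32/289) / (320/289) = 1/10
check: Δy/Fy = (8769/11560) / (8769/1156) = 1/10 ✓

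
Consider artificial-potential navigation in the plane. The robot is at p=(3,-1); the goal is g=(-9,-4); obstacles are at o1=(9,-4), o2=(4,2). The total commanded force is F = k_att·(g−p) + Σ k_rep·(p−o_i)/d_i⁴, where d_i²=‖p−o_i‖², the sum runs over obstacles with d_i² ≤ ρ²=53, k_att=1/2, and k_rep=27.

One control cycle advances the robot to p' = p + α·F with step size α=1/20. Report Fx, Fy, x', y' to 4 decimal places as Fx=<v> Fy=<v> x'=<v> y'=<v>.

F_att = 1/2·(g−p) = 1/2·(-12,-3) = (-6.0000,-1.5000)
o1: d²=45 ≤ ρ²=53; F_rep = 27·(-6,3)/45² = (-0.0800,0.0400)
o2: d²=10 ≤ ρ²=53; F_rep = 27·(-1,-3)/10² = (-0.2700,-0.8100)
F = F_att + ΣF_rep = (-6.3500,-2.2700)
p' = p + 1/20·F = (2.6825,-1.1135)

Fx=-6.3500 Fy=-2.2700 x'=2.6825 y'=-1.1135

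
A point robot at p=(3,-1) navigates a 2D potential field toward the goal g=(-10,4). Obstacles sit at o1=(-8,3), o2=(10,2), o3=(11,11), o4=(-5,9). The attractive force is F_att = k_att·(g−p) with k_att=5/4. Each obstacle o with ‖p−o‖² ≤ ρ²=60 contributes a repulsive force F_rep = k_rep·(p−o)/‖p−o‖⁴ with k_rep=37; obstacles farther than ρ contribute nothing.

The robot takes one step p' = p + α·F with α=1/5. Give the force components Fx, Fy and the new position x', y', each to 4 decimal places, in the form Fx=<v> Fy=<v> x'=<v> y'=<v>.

F_att = 5/4·(g−p) = 5/4·(-13,5) = (-16.2500,6.2500)
o1: d²=137 > ρ²=60 → inactive
o2: d²=58 ≤ ρ²=60; F_rep = 37·(-7,-3)/58² = (-0.0770,-0.0330)
o3: d²=208 > ρ²=60 → inactive
o4: d²=164 > ρ²=60 → inactive
F = F_att + ΣF_rep = (-16.3270,6.2170)
p' = p + 1/5·F = (-0.2654,0.2434)

Fx=-16.3270 Fy=6.2170 x'=-0.2654 y'=0.2434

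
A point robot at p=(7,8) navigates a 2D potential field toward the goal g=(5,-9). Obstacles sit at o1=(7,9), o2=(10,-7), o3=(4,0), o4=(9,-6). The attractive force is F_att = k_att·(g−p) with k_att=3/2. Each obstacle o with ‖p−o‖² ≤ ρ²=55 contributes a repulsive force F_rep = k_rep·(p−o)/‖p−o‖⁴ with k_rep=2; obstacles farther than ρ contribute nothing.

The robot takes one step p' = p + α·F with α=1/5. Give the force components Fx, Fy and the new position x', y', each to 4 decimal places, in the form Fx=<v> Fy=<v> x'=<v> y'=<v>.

F_att = 3/2·(g−p) = 3/2·(-2,-17) = (-3.0000,-25.5000)
o1: d²=1 ≤ ρ²=55; F_rep = 2·(0,-1)/1² = (0.0000,-2.0000)
o2: d²=234 > ρ²=55 → inactive
o3: d²=73 > ρ²=55 → inactive
o4: d²=200 > ρ²=55 → inactive
F = F_att + ΣF_rep = (-3.0000,-27.5000)
p' = p + 1/5·F = (6.4000,2.5000)

Fx=-3.0000 Fy=-27.5000 x'=6.4000 y'=2.5000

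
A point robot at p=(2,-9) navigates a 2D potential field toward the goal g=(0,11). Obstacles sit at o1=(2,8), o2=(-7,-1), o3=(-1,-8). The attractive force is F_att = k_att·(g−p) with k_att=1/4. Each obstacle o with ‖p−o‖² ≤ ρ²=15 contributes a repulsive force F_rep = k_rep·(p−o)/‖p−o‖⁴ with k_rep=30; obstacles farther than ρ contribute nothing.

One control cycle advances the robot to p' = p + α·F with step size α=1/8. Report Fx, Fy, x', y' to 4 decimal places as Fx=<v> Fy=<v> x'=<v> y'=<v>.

F_att = 1/4·(g−p) = 1/4·(-2,20) = (-0.5000,5.0000)
o1: d²=289 > ρ²=15 → inactive
o2: d²=145 > ρ²=15 → inactive
o3: d²=10 ≤ ρ²=15; F_rep = 30·(3,-1)/10² = (0.9000,-0.3000)
F = F_att + ΣF_rep = (0.4000,4.7000)
p' = p + 1/8·F = (2.0500,-8.4125)

Fx=0.4000 Fy=4.7000 x'=2.0500 y'=-8.4125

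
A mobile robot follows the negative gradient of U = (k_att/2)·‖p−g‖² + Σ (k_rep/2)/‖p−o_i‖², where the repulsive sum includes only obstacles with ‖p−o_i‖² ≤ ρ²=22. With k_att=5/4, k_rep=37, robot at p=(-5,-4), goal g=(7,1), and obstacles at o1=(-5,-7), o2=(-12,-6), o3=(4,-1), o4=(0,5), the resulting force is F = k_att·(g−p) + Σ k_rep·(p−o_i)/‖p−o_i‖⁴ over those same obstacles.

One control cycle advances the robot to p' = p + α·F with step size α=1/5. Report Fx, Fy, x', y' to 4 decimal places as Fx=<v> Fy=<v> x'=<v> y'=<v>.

Fx=15.0000 Fy=7.6204 x'=-2.0000 y'=-2.4759

F_att = 5/4·(g−p) = 5/4·(12,5) = (15.0000,6.2500)
o1: d²=9 ≤ ρ²=22; F_rep = 37·(0,3)/9² = (0.0000,1.3704)
o2: d²=53 > ρ²=22 → inactive
o3: d²=90 > ρ²=22 → inactive
o4: d²=106 > ρ²=22 → inactive
F = F_att + ΣF_rep = (15.0000,7.6204)
p' = p + 1/5·F = (-2.0000,-2.4759)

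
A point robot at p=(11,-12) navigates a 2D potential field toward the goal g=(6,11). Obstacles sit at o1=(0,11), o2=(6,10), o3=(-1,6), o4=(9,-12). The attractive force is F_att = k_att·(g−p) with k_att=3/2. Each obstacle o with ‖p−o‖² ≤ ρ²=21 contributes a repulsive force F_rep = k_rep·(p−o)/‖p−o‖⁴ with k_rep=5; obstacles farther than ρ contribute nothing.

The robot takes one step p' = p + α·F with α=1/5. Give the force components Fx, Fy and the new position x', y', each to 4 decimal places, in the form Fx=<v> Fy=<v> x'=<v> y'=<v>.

Fx=-6.8750 Fy=34.5000 x'=9.6250 y'=-5.1000

F_att = 3/2·(g−p) = 3/2·(-5,23) = (-7.5000,34.5000)
o1: d²=650 > ρ²=21 → inactive
o2: d²=509 > ρ²=21 → inactive
o3: d²=468 > ρ²=21 → inactive
o4: d²=4 ≤ ρ²=21; F_rep = 5·(2,0)/4² = (0.6250,0.0000)
F = F_att + ΣF_rep = (-6.8750,34.5000)
p' = p + 1/5·F = (9.6250,-5.1000)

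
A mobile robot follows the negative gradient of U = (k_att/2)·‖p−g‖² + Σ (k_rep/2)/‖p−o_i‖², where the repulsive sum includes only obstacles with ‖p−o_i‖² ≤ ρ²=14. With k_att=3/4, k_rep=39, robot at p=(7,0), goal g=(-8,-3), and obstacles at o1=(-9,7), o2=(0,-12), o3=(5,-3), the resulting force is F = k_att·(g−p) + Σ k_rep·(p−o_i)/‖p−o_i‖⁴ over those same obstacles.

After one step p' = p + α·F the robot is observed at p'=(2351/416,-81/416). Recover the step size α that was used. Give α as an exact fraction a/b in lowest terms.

α = 1/8

F_att = 3/4·(g−p) = 3/4·(-15,-3) = (-11.2500,-2.2500)
o1: d²=305 > ρ²=14 → inactive
o2: d²=193 > ρ²=14 → inactive
o3: d²=13 ≤ ρ²=14; F_rep = 39·(2,3)/13² = (0.4615,0.6923)
F = F_att + ΣF_rep = (-10.7885,-1.5577)
Δp = p'−p = (-1.3486,-0.1947); α = Δx/Fx = (-561/416) / (-561/52) = 1/8
check: Δy/Fy = (-81/416) / (-81/52) = 1/8 ✓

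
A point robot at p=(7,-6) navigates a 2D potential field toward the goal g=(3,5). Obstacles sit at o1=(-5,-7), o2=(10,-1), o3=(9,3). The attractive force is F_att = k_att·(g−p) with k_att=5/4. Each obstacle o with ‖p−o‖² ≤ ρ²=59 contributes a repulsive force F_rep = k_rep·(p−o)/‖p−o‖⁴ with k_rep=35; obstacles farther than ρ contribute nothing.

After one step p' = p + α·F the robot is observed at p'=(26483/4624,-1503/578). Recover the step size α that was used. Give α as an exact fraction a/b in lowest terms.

α = 1/4

F_att = 5/4·(g−p) = 5/4·(-4,11) = (-5.0000,13.7500)
o1: d²=145 > ρ²=59 → inactive
o2: d²=34 ≤ ρ²=59; F_rep = 35·(-3,-5)/34² = (-0.0908,-0.1514)
o3: d²=85 > ρ²=59 → inactive
F = F_att + ΣF_rep = (-5.0908,13.5986)
Δp = p'−p = (-1.2727,3.3997); α = Δx/Fx = (-5885/4624) / (-5885/1156) = 1/4
check: Δy/Fy = (1965/578) / (3930/289) = 1/4 ✓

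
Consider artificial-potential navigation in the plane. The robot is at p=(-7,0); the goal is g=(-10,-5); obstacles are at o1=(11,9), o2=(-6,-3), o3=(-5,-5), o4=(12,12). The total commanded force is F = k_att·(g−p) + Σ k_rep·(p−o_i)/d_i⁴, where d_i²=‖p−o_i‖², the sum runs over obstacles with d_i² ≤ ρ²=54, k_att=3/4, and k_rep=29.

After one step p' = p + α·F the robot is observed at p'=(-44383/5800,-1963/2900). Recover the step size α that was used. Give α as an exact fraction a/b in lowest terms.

α = 1/4

F_att = 3/4·(g−p) = 3/4·(-3,-5) = (-2.2500,-3.7500)
o1: d²=405 > ρ²=54 → inactive
o2: d²=10 ≤ ρ²=54; F_rep = 29·(-1,3)/10² = (-0.2900,0.8700)
o3: d²=29 ≤ ρ²=54; F_rep = 29·(-2,5)/29² = (-0.0690,0.1724)
o4: d²=505 > ρ²=54 → inactive
F = F_att + ΣF_rep = (-2.6090,-2.7076)
Δp = p'−p = (-0.6522,-0.6769); α = Δx/Fx = (-3783/5800) / (-3783/1450) = 1/4
check: Δy/Fy = (-1963/2900) / (-1963/725) = 1/4 ✓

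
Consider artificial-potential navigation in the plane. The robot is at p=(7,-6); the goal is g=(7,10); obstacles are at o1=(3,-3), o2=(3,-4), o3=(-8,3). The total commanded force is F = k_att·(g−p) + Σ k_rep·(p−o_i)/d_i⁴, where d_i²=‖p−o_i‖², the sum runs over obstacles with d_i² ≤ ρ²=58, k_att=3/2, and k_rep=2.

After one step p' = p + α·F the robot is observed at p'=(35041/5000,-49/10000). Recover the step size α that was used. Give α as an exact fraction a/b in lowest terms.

F_att = 3/2·(g−p) = 3/2·(0,16) = (0.0000,24.0000)
o1: d²=25 ≤ ρ²=58; F_rep = 2·(4,-3)/25² = (0.0128,-0.0096)
o2: d²=20 ≤ ρ²=58; F_rep = 2·(4,-2)/20² = (0.0200,-0.0100)
o3: d²=306 > ρ²=58 → inactive
F = F_att + ΣF_rep = (0.0328,23.9804)
Δp = p'−p = (0.0082,5.9951); α = Δx/Fx = (41/5000) / (41/1250) = 1/4
check: Δy/Fy = (59951/10000) / (59951/2500) = 1/4 ✓

α = 1/4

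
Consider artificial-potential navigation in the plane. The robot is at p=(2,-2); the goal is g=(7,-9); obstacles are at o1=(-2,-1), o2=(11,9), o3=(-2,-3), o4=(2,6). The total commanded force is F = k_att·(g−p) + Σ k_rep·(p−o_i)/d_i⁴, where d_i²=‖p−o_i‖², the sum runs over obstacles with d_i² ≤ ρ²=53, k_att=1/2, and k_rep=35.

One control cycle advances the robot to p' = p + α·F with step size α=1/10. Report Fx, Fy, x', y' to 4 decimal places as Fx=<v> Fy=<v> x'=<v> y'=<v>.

Fx=3.4689 Fy=-3.5000 x'=2.3469 y'=-2.3500

F_att = 1/2·(g−p) = 1/2·(5,-7) = (2.5000,-3.5000)
o1: d²=17 ≤ ρ²=53; F_rep = 35·(4,-1)/17² = (0.4844,-0.1211)
o2: d²=202 > ρ²=53 → inactive
o3: d²=17 ≤ ρ²=53; F_rep = 35·(4,1)/17² = (0.4844,0.1211)
o4: d²=64 > ρ²=53 → inactive
F = F_att + ΣF_rep = (3.4689,-3.5000)
p' = p + 1/10·F = (2.3469,-2.3500)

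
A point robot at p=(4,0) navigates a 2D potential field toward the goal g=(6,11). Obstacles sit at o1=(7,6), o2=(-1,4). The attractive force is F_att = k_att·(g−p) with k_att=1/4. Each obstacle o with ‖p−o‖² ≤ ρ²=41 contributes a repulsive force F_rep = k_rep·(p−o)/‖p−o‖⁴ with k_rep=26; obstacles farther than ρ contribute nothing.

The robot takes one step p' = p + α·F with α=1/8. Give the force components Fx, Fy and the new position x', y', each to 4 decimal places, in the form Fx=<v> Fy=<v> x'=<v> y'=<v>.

F_att = 1/4·(g−p) = 1/4·(2,11) = (0.5000,2.7500)
o1: d²=45 > ρ²=41 → inactive
o2: d²=41 ≤ ρ²=41; F_rep = 26·(5,-4)/41² = (0.0773,-0.0619)
F = F_att + ΣF_rep = (0.5773,2.6881)
p' = p + 1/8·F = (4.0722,0.3360)

Fx=0.5773 Fy=2.6881 x'=4.0722 y'=0.3360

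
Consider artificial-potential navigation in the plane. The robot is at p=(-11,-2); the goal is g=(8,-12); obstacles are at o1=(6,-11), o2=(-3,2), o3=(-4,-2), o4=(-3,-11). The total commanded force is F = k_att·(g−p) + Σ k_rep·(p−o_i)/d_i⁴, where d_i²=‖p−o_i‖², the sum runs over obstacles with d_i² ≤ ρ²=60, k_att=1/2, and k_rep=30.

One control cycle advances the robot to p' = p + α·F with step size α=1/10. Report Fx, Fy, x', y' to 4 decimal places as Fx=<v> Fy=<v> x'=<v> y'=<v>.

F_att = 1/2·(g−p) = 1/2·(19,-10) = (9.5000,-5.0000)
o1: d²=370 > ρ²=60 → inactive
o2: d²=80 > ρ²=60 → inactive
o3: d²=49 ≤ ρ²=60; F_rep = 30·(-7,0)/49² = (-0.0875,0.0000)
o4: d²=145 > ρ²=60 → inactive
F = F_att + ΣF_rep = (9.4125,-5.0000)
p' = p + 1/10·F = (-10.0587,-2.5000)

Fx=9.4125 Fy=-5.0000 x'=-10.0587 y'=-2.5000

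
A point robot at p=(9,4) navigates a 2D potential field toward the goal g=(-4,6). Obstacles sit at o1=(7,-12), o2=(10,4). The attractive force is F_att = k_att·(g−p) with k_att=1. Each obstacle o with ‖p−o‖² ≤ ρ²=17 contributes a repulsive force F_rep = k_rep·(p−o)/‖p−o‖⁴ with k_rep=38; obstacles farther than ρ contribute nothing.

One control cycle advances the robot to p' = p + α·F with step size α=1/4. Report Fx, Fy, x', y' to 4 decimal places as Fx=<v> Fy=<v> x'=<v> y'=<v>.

Fx=-51.0000 Fy=2.0000 x'=-3.7500 y'=4.5000

F_att = 1·(g−p) = 1·(-13,2) = (-13.0000,2.0000)
o1: d²=260 > ρ²=17 → inactive
o2: d²=1 ≤ ρ²=17; F_rep = 38·(-1,0)/1² = (-38.0000,0.0000)
F = F_att + ΣF_rep = (-51.0000,2.0000)
p' = p + 1/4·F = (-3.7500,4.5000)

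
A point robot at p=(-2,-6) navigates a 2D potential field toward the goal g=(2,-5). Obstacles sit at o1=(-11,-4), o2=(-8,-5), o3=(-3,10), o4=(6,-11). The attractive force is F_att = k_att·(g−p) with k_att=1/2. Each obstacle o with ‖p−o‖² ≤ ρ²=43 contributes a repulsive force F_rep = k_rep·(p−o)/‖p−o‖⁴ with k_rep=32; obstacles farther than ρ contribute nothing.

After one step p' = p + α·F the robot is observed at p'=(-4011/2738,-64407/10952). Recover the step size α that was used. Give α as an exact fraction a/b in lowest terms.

F_att = 1/2·(g−p) = 1/2·(4,1) = (2.0000,0.5000)
o1: d²=85 > ρ²=43 → inactive
o2: d²=37 ≤ ρ²=43; F_rep = 32·(6,-1)/37² = (0.1402,-0.0234)
o3: d²=257 > ρ²=43 → inactive
o4: d²=89 > ρ²=43 → inactive
F = F_att + ΣF_rep = (2.1402,0.4766)
Δp = p'−p = (0.5351,0.1192); α = Δx/Fx = (1465/2738) / (2930/1369) = 1/4
check: Δy/Fy = (1305/10952) / (1305/2738) = 1/4 ✓

α = 1/4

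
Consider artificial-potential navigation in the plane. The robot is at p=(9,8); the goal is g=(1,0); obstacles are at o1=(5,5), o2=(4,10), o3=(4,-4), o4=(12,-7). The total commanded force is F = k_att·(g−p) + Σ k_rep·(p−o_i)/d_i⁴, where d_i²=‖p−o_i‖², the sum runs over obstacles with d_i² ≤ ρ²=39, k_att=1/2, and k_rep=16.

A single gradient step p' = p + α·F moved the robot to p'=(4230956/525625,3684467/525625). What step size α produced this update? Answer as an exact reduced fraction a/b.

α = 1/4

F_att = 1/2·(g−p) = 1/2·(-8,-8) = (-4.0000,-4.0000)
o1: d²=25 ≤ ρ²=39; F_rep = 16·(4,3)/25² = (0.1024,0.0768)
o2: d²=29 ≤ ρ²=39; F_rep = 16·(5,-2)/29² = (0.0951,-0.0380)
o3: d²=169 > ρ²=39 → inactive
o4: d²=234 > ρ²=39 → inactive
F = F_att + ΣF_rep = (-3.8025,-3.9612)
Δp = p'−p = (-0.9506,-0.9903); α = Δx/Fx = (-499669/525625) / (-1998676/525625) = 1/4
check: Δy/Fy = (-520533/525625) / (-2082132/525625) = 1/4 ✓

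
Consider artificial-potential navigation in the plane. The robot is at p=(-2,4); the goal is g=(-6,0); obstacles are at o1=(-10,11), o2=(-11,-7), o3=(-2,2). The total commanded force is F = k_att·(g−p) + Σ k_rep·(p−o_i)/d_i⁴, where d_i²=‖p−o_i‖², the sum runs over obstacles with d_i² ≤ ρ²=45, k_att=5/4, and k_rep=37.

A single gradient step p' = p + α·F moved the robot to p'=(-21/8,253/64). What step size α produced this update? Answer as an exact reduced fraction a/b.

F_att = 5/4·(g−p) = 5/4·(-4,-4) = (-5.0000,-5.0000)
o1: d²=113 > ρ²=45 → inactive
o2: d²=202 > ρ²=45 → inactive
o3: d²=4 ≤ ρ²=45; F_rep = 37·(0,2)/4² = (0.0000,4.6250)
F = F_att + ΣF_rep = (-5.0000,-0.3750)
Δp = p'−p = (-0.6250,-0.0469); α = Δx/Fx = (-5/8) / (-5) = 1/8
check: Δy/Fy = (-3/64) / (-3/8) = 1/8 ✓

α = 1/8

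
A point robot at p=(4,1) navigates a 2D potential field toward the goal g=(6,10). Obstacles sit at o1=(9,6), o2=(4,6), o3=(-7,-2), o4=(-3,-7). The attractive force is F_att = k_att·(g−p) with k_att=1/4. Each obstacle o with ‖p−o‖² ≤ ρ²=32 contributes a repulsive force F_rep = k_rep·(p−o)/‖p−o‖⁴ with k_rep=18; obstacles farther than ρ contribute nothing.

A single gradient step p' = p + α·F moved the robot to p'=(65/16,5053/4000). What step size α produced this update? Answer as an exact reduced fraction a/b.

α = 1/8

F_att = 1/4·(g−p) = 1/4·(2,9) = (0.5000,2.2500)
o1: d²=50 > ρ²=32 → inactive
o2: d²=25 ≤ ρ²=32; F_rep = 18·(0,-5)/25² = (0.0000,-0.1440)
o3: d²=130 > ρ²=32 → inactive
o4: d²=113 > ρ²=32 → inactive
F = F_att + ΣF_rep = (0.5000,2.1060)
Δp = p'−p = (0.0625,0.2632); α = Δx/Fx = (1/16) / (1/2) = 1/8
check: Δy/Fy = (1053/4000) / (1053/500) = 1/8 ✓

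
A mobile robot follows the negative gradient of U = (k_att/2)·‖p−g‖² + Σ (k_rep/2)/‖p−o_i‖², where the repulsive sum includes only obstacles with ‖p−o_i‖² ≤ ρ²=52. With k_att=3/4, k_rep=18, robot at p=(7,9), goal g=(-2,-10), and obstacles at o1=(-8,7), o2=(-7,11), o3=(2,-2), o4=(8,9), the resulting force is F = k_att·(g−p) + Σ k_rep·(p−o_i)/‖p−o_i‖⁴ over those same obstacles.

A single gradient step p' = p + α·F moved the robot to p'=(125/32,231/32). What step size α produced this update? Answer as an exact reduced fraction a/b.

F_att = 3/4·(g−p) = 3/4·(-9,-19) = (-6.7500,-14.2500)
o1: d²=229 > ρ²=52 → inactive
o2: d²=200 > ρ²=52 → inactive
o3: d²=146 > ρ²=52 → inactive
o4: d²=1 ≤ ρ²=52; F_rep = 18·(-1,0)/1² = (-18.0000,0.0000)
F = F_att + ΣF_rep = (-24.7500,-14.2500)
Δp = p'−p = (-3.0938,-1.7812); α = Δx/Fx = (-99/32) / (-99/4) = 1/8
check: Δy/Fy = (-57/32) / (-57/4) = 1/8 ✓

α = 1/8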